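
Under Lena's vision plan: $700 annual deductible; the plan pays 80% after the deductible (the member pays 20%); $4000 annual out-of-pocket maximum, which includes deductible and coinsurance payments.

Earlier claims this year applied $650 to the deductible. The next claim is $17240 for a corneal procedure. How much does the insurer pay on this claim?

Deductible still to meet: $700 − $650 = $50.
After the $50 deductible portion, $17240 − $50 = $17190 is subject to coinsurance.
Coinsurance: $17190 × 20% = $3438.
So the member owes $50 + $3438 = $3488 before any cap.
Year-to-date out-of-pocket would reach $650 + $3488 = $4138, above the $4000 maximum, so the member pays only $4000 − $650 = $3350.
Insurer pays the balance: $17240 − $3350 = $13890.

$13890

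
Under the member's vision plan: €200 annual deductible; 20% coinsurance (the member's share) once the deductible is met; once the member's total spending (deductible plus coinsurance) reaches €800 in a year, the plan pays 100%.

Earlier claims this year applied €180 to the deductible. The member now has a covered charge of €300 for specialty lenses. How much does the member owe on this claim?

€76

Deductible still to meet: €200 − €180 = €20.
After the €20 deductible portion, €300 − €20 = €280 is subject to coinsurance.
Coinsurance: €280 × 20% = €56.
That puts the member's cost at €20 + €56 = €76 before any cap.
Total out-of-pocket so far would be €180 + €76 = €256, below the €800 cap — no reduction.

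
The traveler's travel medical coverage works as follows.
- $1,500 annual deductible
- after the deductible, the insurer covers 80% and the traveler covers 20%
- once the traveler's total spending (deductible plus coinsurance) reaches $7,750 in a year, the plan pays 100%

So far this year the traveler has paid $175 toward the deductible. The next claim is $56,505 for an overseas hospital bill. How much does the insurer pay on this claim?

$48,930

Deductible still to meet: $1,500 − $175 = $1,325.
The remaining $55,180 (= $56,505 − $1,325) moves to coinsurance.
Coinsurance: $55,180 × 20% = $11,036.
Traveler responsibility before any cap: $1,325 + $11,036 = $12,361.
That would bring total out-of-pocket to $12,536, past the $7,750 cap. The traveler is capped at $7,750 − $175 = $7,575 on this claim.
The plan picks up $56,505 − $7,575 = $48,930.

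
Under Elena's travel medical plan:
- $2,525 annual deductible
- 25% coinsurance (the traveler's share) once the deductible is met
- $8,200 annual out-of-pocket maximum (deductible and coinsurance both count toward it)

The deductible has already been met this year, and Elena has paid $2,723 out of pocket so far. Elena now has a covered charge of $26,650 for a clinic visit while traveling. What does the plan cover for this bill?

$21,173

The deductible is already satisfied, so the full bill goes to coinsurance.
25% of $26,650 = $6,662.50 falls to the traveler.
Year-to-date out-of-pocket would reach $2,723 + $6,662.50 = $9,385.50, above the $8,200 maximum, so the traveler pays only $8,200 − $2,723 = $5,477.
The insurer covers the remainder: $26,650 − $5,477 = $21,173.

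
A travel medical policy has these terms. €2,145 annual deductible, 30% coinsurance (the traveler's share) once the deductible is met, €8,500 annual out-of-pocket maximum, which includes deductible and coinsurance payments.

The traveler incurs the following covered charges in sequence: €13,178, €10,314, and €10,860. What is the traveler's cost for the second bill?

#1 (€13,178): €2,145 finishes the deductible; €11,033 goes to coinsurance; coinsurance €11,033 × 30% = €3,309.90. Cost to traveler: €5,454.90. OOP to date €5,454.90.
#2 (€10,314): 30% coinsurance on €10,314 = €3,094.20. Adding that to €5,454.90 gives €8,549.10, past the €8,500 cap; traveler pays only €8,500 − €5,454.90 = €3,045.10.

€3,045.10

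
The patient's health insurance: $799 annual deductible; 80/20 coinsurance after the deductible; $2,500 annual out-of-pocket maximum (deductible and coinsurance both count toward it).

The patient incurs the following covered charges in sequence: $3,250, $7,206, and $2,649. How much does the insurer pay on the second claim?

#1 ($3,250): $799 finishes the deductible; $2,451 goes to coinsurance; patient's 20% is $490.20. Cost to patient: $1,289.20. OOP to date $1,289.20. Insurer: $3,250 − $1,289.20 = $1,960.80.
#2 ($7,206): deductible already satisfied, so patient's share is 20% × $7,206 = $1,441.20. OOP would hit $2,730.40 > $2,500, so the cap limits the patient to $2,500 − $1,289.20 = $1,210.80. Insurer: $7,206 − $1,210.80 = $5,995.20.

$5,995.20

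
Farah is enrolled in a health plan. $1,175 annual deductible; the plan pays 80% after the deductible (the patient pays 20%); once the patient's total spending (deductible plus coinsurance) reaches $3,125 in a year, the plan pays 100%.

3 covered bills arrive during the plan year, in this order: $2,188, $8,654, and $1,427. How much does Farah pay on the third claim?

$16.60

Claim 1 ($2,188): $1,175 to deductible, leaving $1,013; coinsurance $1,013 × 20% = $202.60. Cost to patient: $1,377.60. OOP to date $1,377.60.
Claim 2 ($8,654): 20% coinsurance on $8,654 = $1,730.80. Cost to patient: $1,730.80. OOP to date $3,108.40.
Claim 3 ($1,427): 20% coinsurance on $1,427 = $285.40. OOP would hit $3,393.80 > $3,125, so the cap limits the patient to $3,125 − $3,108.40 = $16.60.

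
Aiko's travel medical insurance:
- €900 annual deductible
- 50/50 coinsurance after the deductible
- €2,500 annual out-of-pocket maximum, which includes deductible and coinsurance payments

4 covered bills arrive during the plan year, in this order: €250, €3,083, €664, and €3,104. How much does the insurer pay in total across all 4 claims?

€4,601

Bill 1, €250: all of it applies to the deductible. Traveler owes €250 (running OOP €250). Insurer: €250 − €250 = €0.
Bill 2, €3,083: €650 finishes the deductible; €2,433 goes to coinsurance; traveler's 50% is €1,216.50. Traveler pays €1,866.50; OOP now €2,116.50. Plan pays €3,083 − €1,866.50 = €1,216.50.
Bill 3, €664: 50% coinsurance on €664 = €332. Traveler pays €332; OOP now €2,448.50. Insurer: €664 − €332 = €332.
Bill 4, €3,104: deductible met; 50% of €3,104 = €1,552. That would push OOP to €4,000.50, over the €2,500 cap, so traveler pays €2,500 − €2,448.50 = €51.50. Insurer: €3,104 − €51.50 = €3,052.50.
Insurer total = bills − traveler's total = €7,101 − €2,500 = €4,601.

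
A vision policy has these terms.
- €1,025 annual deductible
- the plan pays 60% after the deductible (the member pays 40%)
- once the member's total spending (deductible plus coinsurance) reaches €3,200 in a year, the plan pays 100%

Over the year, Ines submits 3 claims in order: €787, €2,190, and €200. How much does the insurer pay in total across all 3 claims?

#1 (€787): entire amount goes to the deductible. Member pays €787; OOP now €787. Insurer: €787 − €787 = €0.
#2 (€2,190): deductible takes €238, €1,952 remains; member's 40% is €780.80. Member pays €1,018.80; OOP now €1,805.80. Insurer: €2,190 − €1,018.80 = €1,171.20.
#3 (€200): 40% coinsurance on €200 = €80. Member pays €80; OOP now €1,885.80. Insurer: €200 − €80 = €120.
Insurer total: €0 + €1,171.20 + €120 = €1,291.20.

€1,291.20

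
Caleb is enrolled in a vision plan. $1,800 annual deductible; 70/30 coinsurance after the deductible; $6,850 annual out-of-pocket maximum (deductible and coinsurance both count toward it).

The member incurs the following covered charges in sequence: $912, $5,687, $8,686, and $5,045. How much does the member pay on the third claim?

Bill 1, $912: fully absorbed by the deductible. Member owes $912 (running OOP $912).
Bill 2, $5,687: deductible takes $888, $4,799 remains; member's 30% is $1,439.70. Cost to member: $2,327.70. OOP to date $3,239.70.
Bill 3, $8,686: 30% coinsurance on $8,686 = $2,605.80. Member pays $2,605.80; OOP now $5,845.50.

$2,605.80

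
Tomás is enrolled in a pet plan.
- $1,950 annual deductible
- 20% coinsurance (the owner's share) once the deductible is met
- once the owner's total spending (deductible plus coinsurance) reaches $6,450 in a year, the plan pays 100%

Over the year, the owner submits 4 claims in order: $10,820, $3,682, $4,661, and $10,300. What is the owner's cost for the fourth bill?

$1,057.40

#1 ($10,820): deductible takes $1,950, $8,870 remains; owner's 20% is $1,774. Owner pays $3,724; OOP now $3,724.
#2 ($3,682): deductible met; 20% of $3,682 = $736.40. Owner pays $736.40; OOP now $4,460.40.
#3 ($4,661): deductible already satisfied, so owner's share is 20% × $4,661 = $932.20. Cost to owner: $932.20. OOP to date $5,392.60.
#4 ($10,300): deductible met; 20% of $10,300 = $2,060. OOP would hit $7,452.60 > $6,450, so the cap limits the owner to $6,450 − $5,392.60 = $1,057.40.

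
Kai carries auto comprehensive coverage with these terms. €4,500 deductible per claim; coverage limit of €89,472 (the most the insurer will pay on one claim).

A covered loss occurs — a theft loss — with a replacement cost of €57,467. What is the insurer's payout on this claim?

€52,967

Less the €4,500 deductible: €57,467 − €4,500 = €52,967.
That's under the €89,472 cap, so the insurer reimburses the full €52,967.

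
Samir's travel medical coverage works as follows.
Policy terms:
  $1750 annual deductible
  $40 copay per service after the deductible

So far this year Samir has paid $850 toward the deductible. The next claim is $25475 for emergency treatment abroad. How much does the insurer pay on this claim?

$24535

Deductible still to meet: $1750 − $850 = $900.
That leaves $25475 − $900 = $24575 for the copay.
Copay on this service: $40.
Traveler responsibility: $900 + $40 = $940.
The insurer covers the remainder: $25475 − $940 = $24535.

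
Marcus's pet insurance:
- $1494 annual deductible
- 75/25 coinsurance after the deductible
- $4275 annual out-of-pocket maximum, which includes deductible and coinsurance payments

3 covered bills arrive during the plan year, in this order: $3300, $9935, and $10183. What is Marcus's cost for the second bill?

Bill 1, $3300: $1494 to deductible, leaving $1806; owner's 25% is $451.50. Owner pays $1945.50; OOP now $1945.50.
Bill 2, $9935: deductible met; 25% of $9935 = $2483.75. Adding that to $1945.50 gives $4429.25, past the $4275 cap; owner pays only $4275 − $1945.50 = $2329.50.

$2329.50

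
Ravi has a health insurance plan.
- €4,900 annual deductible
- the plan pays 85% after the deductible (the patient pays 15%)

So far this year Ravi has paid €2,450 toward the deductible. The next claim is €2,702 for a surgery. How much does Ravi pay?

€2,487.80

Deductible still to meet: €4,900 − €2,450 = €2,450.
After the €2,450 deductible portion, €2,702 − €2,450 = €252 is subject to coinsurance.
Coinsurance: €252 × 15% = €37.80.
Patient responsibility: €2,450 + €37.80 = €2,487.80.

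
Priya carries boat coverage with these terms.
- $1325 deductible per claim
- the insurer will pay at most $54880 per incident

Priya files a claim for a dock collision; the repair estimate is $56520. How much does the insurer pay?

After the deductible, $56520 − $1325 = $55195 remains.
$55195 exceeds the $54880 limit, so the insurer pays the limit: $54880.

$54880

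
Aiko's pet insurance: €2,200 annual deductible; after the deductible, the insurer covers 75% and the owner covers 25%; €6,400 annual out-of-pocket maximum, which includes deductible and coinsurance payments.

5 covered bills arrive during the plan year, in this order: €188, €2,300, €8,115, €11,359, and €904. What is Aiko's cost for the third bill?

Bill 1, €188: fully absorbed by the deductible. Owner pays €188; OOP now €188.
Bill 2, €2,300: €2,012 finishes the deductible; €288 goes to coinsurance; owner's 25% is €72. Owner pays €2,084; OOP now €2,272.
Bill 3, €8,115: deductible already satisfied, so owner's share is 25% × €8,115 = €2,028.75. Owner pays €2,028.75; OOP now €4,300.75.

€2,028.75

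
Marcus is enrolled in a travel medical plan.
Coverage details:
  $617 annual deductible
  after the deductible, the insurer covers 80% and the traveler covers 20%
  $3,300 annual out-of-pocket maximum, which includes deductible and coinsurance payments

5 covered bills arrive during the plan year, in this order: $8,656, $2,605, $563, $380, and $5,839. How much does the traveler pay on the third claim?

#1 ($8,656): $617 finishes the deductible; $8,039 goes to coinsurance; 20% of $8,039 = $1,607.80. Traveler owes $2,224.80 (running OOP $2,224.80).
#2 ($2,605): deductible already satisfied, so traveler's share is 20% × $2,605 = $521. Cost to traveler: $521. OOP to date $2,745.80.
#3 ($563): 20% coinsurance on $563 = $112.60. Traveler owes $112.60 (running OOP $2,858.40).

$112.60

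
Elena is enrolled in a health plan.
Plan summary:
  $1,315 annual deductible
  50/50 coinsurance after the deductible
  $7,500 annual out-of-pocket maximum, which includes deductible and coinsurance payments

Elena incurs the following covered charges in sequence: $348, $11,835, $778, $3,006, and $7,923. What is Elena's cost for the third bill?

#1 ($348): all of it applies to the deductible. Cost to patient: $348. OOP to date $348.
#2 ($11,835): deductible takes $967, $10,868 remains; coinsurance $10,868 × 50% = $5,434. Patient pays $6,401; OOP now $6,749.
#3 ($778): 50% coinsurance on $778 = $389. Patient owes $389 (running OOP $7,138).

$389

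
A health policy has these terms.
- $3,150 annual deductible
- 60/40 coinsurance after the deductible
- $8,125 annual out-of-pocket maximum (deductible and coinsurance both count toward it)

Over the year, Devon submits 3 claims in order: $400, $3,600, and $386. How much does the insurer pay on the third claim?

Claim 1 ($400): entire amount goes to the deductible. Patient owes $400 (running OOP $400). Insurer: $400 − $400 = $0.
Claim 2 ($3,600): deductible takes $2,750, $850 remains; 40% of $850 = $340. Patient owes $3,090 (running OOP $3,490). Insurer: $3,600 − $3,090 = $510.
Claim 3 ($386): deductible met; 40% of $386 = $154.40. Patient pays $154.40; OOP now $3,644.40. Plan pays $386 − $154.40 = $231.60.

$231.60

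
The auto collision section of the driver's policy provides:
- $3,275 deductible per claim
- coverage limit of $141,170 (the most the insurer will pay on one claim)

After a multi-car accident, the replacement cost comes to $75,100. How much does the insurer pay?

$71,825

Subtract the deductible: $75,100 − $3,275 = $71,825.
That's under the $141,170 cap, so the insurer reimburses the full $71,825.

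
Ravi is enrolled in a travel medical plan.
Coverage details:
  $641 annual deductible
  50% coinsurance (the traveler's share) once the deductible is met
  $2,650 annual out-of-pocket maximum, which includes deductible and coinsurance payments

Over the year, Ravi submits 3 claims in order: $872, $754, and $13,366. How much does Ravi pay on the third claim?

$1,516.50

#1 ($872): $641 to deductible, leaving $231; traveler's 50% is $115.50. Traveler owes $756.50 (running OOP $756.50).
#2 ($754): deductible already satisfied, so traveler's share is 50% × $754 = $377. Traveler pays $377; OOP now $1,133.50.
#3 ($13,366): deductible already satisfied, so traveler's share is 50% × $13,366 = $6,683. Adding that to $1,133.50 gives $7,816.50, past the $2,650 cap; traveler pays only $2,650 − $1,133.50 = $1,516.50.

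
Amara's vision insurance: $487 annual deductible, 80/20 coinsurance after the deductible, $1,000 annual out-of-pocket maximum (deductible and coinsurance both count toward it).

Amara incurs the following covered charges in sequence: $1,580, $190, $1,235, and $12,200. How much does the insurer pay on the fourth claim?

Bill 1, $1,580: $487 to deductible, leaving $1,093; member's 20% is $218.60. Member pays $705.60; OOP now $705.60. Insurer: $1,580 − $705.60 = $874.40.
Bill 2, $190: deductible met; 20% of $190 = $38. Member owes $38 (running OOP $743.60). Plan pays $190 − $38 = $152.
Bill 3, $1,235: deductible met; 20% of $1,235 = $247. Member pays $247; OOP now $990.60. Plan pays $1,235 − $247 = $988.
Bill 4, $12,200: deductible met; 20% of $12,200 = $2,440. Adding that to $990.60 gives $3,430.60, past the $1,000 cap; member pays only $1,000 − $990.60 = $9.40. Plan pays $12,200 − $9.40 = $12,190.60.

$12,190.60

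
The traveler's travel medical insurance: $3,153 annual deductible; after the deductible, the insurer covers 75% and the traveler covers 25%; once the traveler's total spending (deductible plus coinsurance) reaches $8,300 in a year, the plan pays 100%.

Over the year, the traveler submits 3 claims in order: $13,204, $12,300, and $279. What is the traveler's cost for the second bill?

Claim 1 ($13,204): deductible takes $3,153, $10,051 remains; traveler's 25% is $2,512.75. Cost to traveler: $5,665.75. OOP to date $5,665.75.
Claim 2 ($12,300): 25% coinsurance on $12,300 = $3,075. OOP would hit $8,740.75 > $8,300, so the cap limits the traveler to $8,300 − $5,665.75 = $2,634.25.

$2,634.25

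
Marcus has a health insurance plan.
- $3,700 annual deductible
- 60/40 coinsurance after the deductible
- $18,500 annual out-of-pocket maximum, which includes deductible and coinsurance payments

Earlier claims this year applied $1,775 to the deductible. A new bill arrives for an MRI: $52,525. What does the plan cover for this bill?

$35,800

Remaining deductible: $3,700 − $1,775 = $1,925.
That leaves $52,525 − $1,925 = $50,600 for coinsurance.
Patient's 40% share of $50,600 is $20,240.
That puts the patient's cost at $1,925 + $20,240 = $22,165 before any cap.
Adding $22,165 to the $1,775 already spent would give $23,940, which exceeds the $18,500 cap; the patient pays just $18,500 − $1,775 = $16,725.
The insurer covers the remainder: $52,525 − $16,725 = $35,800.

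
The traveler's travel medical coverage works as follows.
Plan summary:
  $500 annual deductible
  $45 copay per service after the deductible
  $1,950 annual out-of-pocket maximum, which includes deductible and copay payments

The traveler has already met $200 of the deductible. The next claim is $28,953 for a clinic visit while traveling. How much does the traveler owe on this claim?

$345

Remaining deductible: $500 − $200 = $300.
The remaining $28,653 (= $28,953 − $300) moves to the copay.
Copay on this service: $45.
That puts the traveler's cost at $300 + $45 = $345 before any cap.
Total out-of-pocket so far would be $200 + $345 = $545, below the $1,950 cap — no reduction.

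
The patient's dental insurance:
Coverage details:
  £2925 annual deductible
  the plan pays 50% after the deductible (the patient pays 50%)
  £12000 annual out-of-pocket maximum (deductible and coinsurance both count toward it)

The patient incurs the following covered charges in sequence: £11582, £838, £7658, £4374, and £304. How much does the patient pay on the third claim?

£3829

#1 (£11582): £2925 finishes the deductible; £8657 goes to coinsurance; 50% of £8657 = £4328.50. Patient owes £7253.50 (running OOP £7253.50).
#2 (£838): 50% coinsurance on £838 = £419. Patient pays £419; OOP now £7672.50.
#3 (£7658): deductible met; 50% of £7658 = £3829. Patient owes £3829 (running OOP £11501.50).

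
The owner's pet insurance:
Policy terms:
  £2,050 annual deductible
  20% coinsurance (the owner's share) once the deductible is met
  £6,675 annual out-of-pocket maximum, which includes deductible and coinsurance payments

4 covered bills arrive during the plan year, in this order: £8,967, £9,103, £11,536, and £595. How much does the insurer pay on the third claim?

#1 (£8,967): £2,050 to deductible, leaving £6,917; 20% of £6,917 = £1,383.40. Owner owes £3,433.40 (running OOP £3,433.40). Plan pays £8,967 − £3,433.40 = £5,533.60.
#2 (£9,103): deductible already satisfied, so owner's share is 20% × £9,103 = £1,820.60. Owner pays £1,820.60; OOP now £5,254. Insurer: £9,103 − £1,820.60 = £7,282.40.
#3 (£11,536): deductible met; 20% of £11,536 = £2,307.20. Adding that to £5,254 gives £7,561.20, past the £6,675 cap; owner pays only £6,675 − £5,254 = £1,421. Plan pays £11,536 − £1,421 = £10,115.

£10,115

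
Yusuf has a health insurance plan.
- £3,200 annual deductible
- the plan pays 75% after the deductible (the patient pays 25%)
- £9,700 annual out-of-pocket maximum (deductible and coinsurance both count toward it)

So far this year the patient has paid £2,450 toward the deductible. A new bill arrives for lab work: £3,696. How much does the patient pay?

£2,450 of the £3,200 deductible is already met, leaving £750.
That leaves £3,696 − £750 = £2,946 for coinsurance.
Coinsurance: £2,946 × 25% = £736.50.
Patient responsibility before any cap: £750 + £736.50 = £1,486.50.
Total out-of-pocket so far would be £2,450 + £1,486.50 = £3,936.50, below the £9,700 cap — no reduction.

£1,486.50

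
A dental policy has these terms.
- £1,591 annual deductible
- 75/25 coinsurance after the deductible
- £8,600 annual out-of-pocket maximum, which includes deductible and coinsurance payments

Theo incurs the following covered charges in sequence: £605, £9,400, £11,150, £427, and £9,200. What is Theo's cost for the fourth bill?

Claim 1 — £605: fully absorbed by the deductible. Cost to patient: £605. OOP to date £605.
Claim 2 — £9,400: £986 to deductible, leaving £8,414; patient's 25% is £2,103.50. Patient owes £3,089.50 (running OOP £3,694.50).
Claim 3 — £11,150: deductible already satisfied, so patient's share is 25% × £11,150 = £2,787.50. Patient owes £2,787.50 (running OOP £6,482).
Claim 4 — £427: 25% coinsurance on £427 = £106.75. Patient pays £106.75; OOP now £6,588.75.

£106.75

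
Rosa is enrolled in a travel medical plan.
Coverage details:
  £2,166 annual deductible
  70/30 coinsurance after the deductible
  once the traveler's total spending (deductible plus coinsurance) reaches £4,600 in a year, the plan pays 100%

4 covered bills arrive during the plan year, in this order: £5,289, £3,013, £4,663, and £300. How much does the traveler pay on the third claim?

£593.20

Claim 1 (£5,289): deductible takes £2,166, £3,123 remains; traveler's 30% is £936.90. Cost to traveler: £3,102.90. OOP to date £3,102.90.
Claim 2 (£3,013): 30% coinsurance on £3,013 = £903.90. Traveler pays £903.90; OOP now £4,006.80.
Claim 3 (£4,663): 30% coinsurance on £4,663 = £1,398.90. That would push OOP to £5,405.70, over the £4,600 cap, so traveler pays £4,600 − £4,006.80 = £593.20.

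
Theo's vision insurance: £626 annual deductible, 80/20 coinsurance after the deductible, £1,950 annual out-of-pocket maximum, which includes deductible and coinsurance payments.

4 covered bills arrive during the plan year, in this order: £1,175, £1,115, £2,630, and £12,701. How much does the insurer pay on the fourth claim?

£12,235.80

#1 (£1,175): deductible takes £626, £549 remains; 20% of £549 = £109.80. Cost to member: £735.80. OOP to date £735.80. Plan pays £1,175 − £735.80 = £439.20.
#2 (£1,115): 20% coinsurance on £1,115 = £223. Member owes £223 (running OOP £958.80). Plan pays £1,115 − £223 = £892.
#3 (£2,630): 20% coinsurance on £2,630 = £526. Member owes £526 (running OOP £1,484.80). Plan pays £2,630 − £526 = £2,104.
#4 (£12,701): deductible met; 20% of £12,701 = £2,540.20. OOP would hit £4,025 > £1,950, so the cap limits the member to £1,950 − £1,484.80 = £465.20. Insurer: £12,701 − £465.20 = £12,235.80.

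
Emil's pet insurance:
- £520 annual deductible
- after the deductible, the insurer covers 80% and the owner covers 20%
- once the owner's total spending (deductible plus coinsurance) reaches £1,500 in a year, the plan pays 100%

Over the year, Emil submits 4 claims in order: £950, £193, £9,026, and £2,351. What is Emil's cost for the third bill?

Bill 1, £950: deductible takes £520, £430 remains; 20% of £430 = £86. Cost to owner: £606. OOP to date £606.
Bill 2, £193: 20% coinsurance on £193 = £38.60. Owner owes £38.60 (running OOP £644.60).
Bill 3, £9,026: 20% coinsurance on £9,026 = £1,805.20. OOP would hit £2,449.80 > £1,500, so the cap limits the owner to £1,500 − £644.60 = £855.40.

£855.40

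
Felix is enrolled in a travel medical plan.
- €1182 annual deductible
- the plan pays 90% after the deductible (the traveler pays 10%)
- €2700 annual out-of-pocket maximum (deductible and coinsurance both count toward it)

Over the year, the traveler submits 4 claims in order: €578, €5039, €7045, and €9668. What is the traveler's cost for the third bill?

€704.50

Claim 1 (€578): all of it applies to the deductible. Traveler pays €578; OOP now €578.
Claim 2 (€5039): deductible takes €604, €4435 remains; traveler's 10% is €443.50. Cost to traveler: €1047.50. OOP to date €1625.50.
Claim 3 (€7045): deductible met; 10% of €7045 = €704.50. Traveler owes €704.50 (running OOP €2330).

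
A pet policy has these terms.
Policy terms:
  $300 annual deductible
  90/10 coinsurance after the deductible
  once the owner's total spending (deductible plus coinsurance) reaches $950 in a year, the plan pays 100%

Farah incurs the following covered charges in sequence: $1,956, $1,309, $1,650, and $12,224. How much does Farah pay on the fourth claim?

$188.50

#1 ($1,956): $300 finishes the deductible; $1,656 goes to coinsurance; owner's 10% is $165.60. Owner owes $465.60 (running OOP $465.60).
#2 ($1,309): 10% coinsurance on $1,309 = $130.90. Owner owes $130.90 (running OOP $596.50).
#3 ($1,650): deductible already satisfied, so owner's share is 10% × $1,650 = $165. Owner pays $165; OOP now $761.50.
#4 ($12,224): 10% coinsurance on $12,224 = $1,222.40. OOP would hit $1,983.90 > $950, so the cap limits the owner to $950 − $761.50 = $188.50.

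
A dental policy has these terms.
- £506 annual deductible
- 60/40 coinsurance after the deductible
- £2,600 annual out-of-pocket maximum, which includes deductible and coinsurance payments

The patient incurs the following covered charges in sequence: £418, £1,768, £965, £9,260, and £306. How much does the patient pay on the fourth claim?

Bill 1, £418: fully absorbed by the deductible. Cost to patient: £418. OOP to date £418.
Bill 2, £1,768: £88 to deductible, leaving £1,680; patient's 40% is £672. Patient owes £760 (running OOP £1,178).
Bill 3, £965: deductible met; 40% of £965 = £386. Patient owes £386 (running OOP £1,564).
Bill 4, £9,260: deductible met; 40% of £9,260 = £3,704. Adding that to £1,564 gives £5,268, past the £2,600 cap; patient pays only £2,600 − £1,564 = £1,036.

£1,036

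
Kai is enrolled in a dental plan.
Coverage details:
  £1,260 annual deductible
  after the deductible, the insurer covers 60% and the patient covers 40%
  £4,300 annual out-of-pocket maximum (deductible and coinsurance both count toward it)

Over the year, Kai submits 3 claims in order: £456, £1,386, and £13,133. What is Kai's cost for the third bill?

#1 (£456): fully absorbed by the deductible. Patient owes £456 (running OOP £456).
#2 (£1,386): deductible takes £804, £582 remains; coinsurance £582 × 40% = £232.80. Patient owes £1,036.80 (running OOP £1,492.80).
#3 (£13,133): deductible already satisfied, so patient's share is 40% × £13,133 = £5,253.20. That would push OOP to £6,746, over the £4,300 cap, so patient pays £4,300 − £1,492.80 = £2,807.20.

£2,807.20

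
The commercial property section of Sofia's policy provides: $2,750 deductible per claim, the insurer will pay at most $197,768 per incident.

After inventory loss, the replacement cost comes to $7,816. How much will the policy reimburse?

After the deductible, $7,816 − $2,750 = $5,066 remains.
That's under the $197,768 cap, so the insurer reimburses the full $5,066.

$5,066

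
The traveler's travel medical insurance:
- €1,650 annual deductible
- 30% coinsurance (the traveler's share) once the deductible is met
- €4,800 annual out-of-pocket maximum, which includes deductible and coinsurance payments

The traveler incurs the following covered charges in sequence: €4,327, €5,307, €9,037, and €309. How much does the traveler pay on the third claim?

Bill 1, €4,327: €1,650 to deductible, leaving €2,677; coinsurance €2,677 × 30% = €803.10. Traveler owes €2,453.10 (running OOP €2,453.10).
Bill 2, €5,307: deductible met; 30% of €5,307 = €1,592.10. Traveler owes €1,592.10 (running OOP €4,045.20).
Bill 3, €9,037: deductible met; 30% of €9,037 = €2,711.10. Adding that to €4,045.20 gives €6,756.30, past the €4,800 cap; traveler pays only €4,800 − €4,045.20 = €754.80.

€754.80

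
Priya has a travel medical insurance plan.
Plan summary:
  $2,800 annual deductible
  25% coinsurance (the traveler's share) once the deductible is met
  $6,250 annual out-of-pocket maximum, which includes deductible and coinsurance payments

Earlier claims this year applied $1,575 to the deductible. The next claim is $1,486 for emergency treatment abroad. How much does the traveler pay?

$1,575 of the $2,800 deductible is already met, leaving $1,225.
That leaves $1,486 − $1,225 = $261 for coinsurance.
25% of $261 = $65.25 falls to the traveler.
Traveler responsibility before any cap: $1,225 + $65.25 = $1,290.25.
Total out-of-pocket so far would be $1,575 + $1,290.25 = $2,865.25, below the $6,250 cap — no reduction.

$1,290.25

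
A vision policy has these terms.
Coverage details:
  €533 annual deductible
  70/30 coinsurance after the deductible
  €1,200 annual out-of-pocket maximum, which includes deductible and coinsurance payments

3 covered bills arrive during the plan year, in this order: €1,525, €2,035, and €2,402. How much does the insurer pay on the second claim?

€1,665.60

Bill 1, €1,525: deductible takes €533, €992 remains; coinsurance €992 × 30% = €297.60. Cost to member: €830.60. OOP to date €830.60. Plan pays €1,525 − €830.60 = €694.40.
Bill 2, €2,035: deductible already satisfied, so member's share is 30% × €2,035 = €610.50. OOP would hit €1,441.10 > €1,200, so the cap limits the member to €1,200 − €830.60 = €369.40. Insurer: €2,035 − €369.40 = €1,665.60.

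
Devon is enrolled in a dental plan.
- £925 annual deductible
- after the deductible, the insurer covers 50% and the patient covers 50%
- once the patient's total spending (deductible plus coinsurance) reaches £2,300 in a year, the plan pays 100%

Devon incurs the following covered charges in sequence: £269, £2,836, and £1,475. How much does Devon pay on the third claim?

Claim 1 (£269): fully absorbed by the deductible. Patient owes £269 (running OOP £269).
Claim 2 (£2,836): £656 to deductible, leaving £2,180; patient's 50% is £1,090. Patient pays £1,746; OOP now £2,015.
Claim 3 (£1,475): 50% coinsurance on £1,475 = £737.50. That would push OOP to £2,752.50, over the £2,300 cap, so patient pays £2,300 − £2,015 = £285.

£285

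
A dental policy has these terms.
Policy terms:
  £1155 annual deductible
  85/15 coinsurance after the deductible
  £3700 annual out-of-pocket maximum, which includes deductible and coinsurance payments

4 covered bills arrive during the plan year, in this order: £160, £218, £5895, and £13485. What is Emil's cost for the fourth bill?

#1 (£160): entire amount goes to the deductible. Cost to patient: £160. OOP to date £160.
#2 (£218): fully absorbed by the deductible. Patient owes £218 (running OOP £378).
#3 (£5895): £777 finishes the deductible; £5118 goes to coinsurance; 15% of £5118 = £767.70. Patient pays £1544.70; OOP now £1922.70.
#4 (£13485): 15% coinsurance on £13485 = £2022.75. That would push OOP to £3945.45, over the £3700 cap, so patient pays £3700 − £1922.70 = £1777.30.

£1777.30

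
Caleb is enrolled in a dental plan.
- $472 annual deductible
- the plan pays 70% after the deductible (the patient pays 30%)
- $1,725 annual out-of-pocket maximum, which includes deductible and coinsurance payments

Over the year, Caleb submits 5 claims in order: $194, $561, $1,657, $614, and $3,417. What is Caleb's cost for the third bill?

Claim 1 — $194: entire amount goes to the deductible. Patient pays $194; OOP now $194.
Claim 2 — $561: $278 to deductible, leaving $283; patient's 30% is $84.90. Cost to patient: $362.90. OOP to date $556.90.
Claim 3 — $1,657: deductible met; 30% of $1,657 = $497.10. Cost to patient: $497.10. OOP to date $1,054.

$497.10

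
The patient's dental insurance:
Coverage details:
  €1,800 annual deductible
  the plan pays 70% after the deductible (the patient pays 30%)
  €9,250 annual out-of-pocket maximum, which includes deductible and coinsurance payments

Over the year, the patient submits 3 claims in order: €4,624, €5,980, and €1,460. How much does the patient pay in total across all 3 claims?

Claim 1 (€4,624): €1,800 to deductible, leaving €2,824; 30% of €2,824 = €847.20. Cost to patient: €2,647.20. OOP to date €2,647.20.
Claim 2 (€5,980): deductible met; 30% of €5,980 = €1,794. Cost to patient: €1,794. OOP to date €4,441.20.
Claim 3 (€1,460): deductible already satisfied, so patient's share is 30% × €1,460 = €438. Cost to patient: €438. OOP to date €4,879.20.
Summing the patient's payments: €2,647.20 + €1,794 + €438 = €4,879.20.

€4,879.20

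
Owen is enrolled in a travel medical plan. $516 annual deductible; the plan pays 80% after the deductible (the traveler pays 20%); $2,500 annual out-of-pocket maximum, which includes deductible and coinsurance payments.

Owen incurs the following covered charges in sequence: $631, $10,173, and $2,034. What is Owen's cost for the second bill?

#1 ($631): $516 finishes the deductible; $115 goes to coinsurance; 20% of $115 = $23. Cost to traveler: $539. OOP to date $539.
#2 ($10,173): deductible met; 20% of $10,173 = $2,034.60. OOP would hit $2,573.60 > $2,500, so the cap limits the traveler to $2,500 − $539 = $1,961.

$1,961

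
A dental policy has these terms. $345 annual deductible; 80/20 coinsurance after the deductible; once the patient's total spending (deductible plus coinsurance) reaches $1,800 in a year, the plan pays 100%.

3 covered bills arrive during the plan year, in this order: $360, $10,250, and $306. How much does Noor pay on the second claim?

Claim 1 — $360: $345 to deductible, leaving $15; coinsurance $15 × 20% = $3. Cost to patient: $348. OOP to date $348.
Claim 2 — $10,250: deductible met; 20% of $10,250 = $2,050. Adding that to $348 gives $2,398, past the $1,800 cap; patient pays only $1,800 − $348 = $1,452.

$1,452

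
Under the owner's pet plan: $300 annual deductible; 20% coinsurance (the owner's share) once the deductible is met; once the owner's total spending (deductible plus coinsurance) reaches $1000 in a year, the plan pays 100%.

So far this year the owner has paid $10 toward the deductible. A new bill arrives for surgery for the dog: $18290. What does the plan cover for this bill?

$17300

Deductible still to meet: $300 − $10 = $290.
After the $290 deductible portion, $18290 − $290 = $18000 is subject to coinsurance.
20% of $18000 = $3600 falls to the owner.
Owner responsibility before any cap: $290 + $3600 = $3890.
That would bring total out-of-pocket to $3900, past the $1000 cap. The owner is capped at $1000 − $10 = $990 on this claim.
The insurer covers the remainder: $18290 − $990 = $17300.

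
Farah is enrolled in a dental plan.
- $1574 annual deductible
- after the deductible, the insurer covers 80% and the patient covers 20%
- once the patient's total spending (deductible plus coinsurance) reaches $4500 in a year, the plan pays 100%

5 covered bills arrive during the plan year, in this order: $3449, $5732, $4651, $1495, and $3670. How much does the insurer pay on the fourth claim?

Claim 1 — $3449: deductible takes $1574, $1875 remains; patient's 20% is $375. Patient pays $1949; OOP now $1949. Plan pays $3449 − $1949 = $1500.
Claim 2 — $5732: 20% coinsurance on $5732 = $1146.40. Patient pays $1146.40; OOP now $3095.40. Insurer: $5732 − $1146.40 = $4585.60.
Claim 3 — $4651: 20% coinsurance on $4651 = $930.20. Patient owes $930.20 (running OOP $4025.60). Plan pays $4651 − $930.20 = $3720.80.
Claim 4 — $1495: 20% coinsurance on $1495 = $299. Cost to patient: $299. OOP to date $4324.60. Insurer: $1495 − $299 = $1196.

$1196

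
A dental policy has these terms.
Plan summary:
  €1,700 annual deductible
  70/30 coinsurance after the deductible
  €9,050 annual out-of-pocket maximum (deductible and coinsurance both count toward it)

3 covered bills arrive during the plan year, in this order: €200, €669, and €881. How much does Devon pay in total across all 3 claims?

€1,715

Bill 1, €200: fully absorbed by the deductible. Cost to patient: €200. OOP to date €200.
Bill 2, €669: fully absorbed by the deductible. Patient pays €669; OOP now €869.
Bill 3, €881: deductible takes €831, €50 remains; 30% of €50 = €15. Cost to patient: €846. OOP to date €1,715.
Summing the patient's payments: €200 + €669 + €846 = €1,715.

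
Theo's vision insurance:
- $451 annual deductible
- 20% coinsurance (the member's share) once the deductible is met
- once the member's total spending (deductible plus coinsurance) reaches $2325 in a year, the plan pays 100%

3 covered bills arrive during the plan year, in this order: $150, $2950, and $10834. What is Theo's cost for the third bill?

$1344.20

Claim 1 ($150): all of it applies to the deductible. Cost to member: $150. OOP to date $150.
Claim 2 ($2950): $301 finishes the deductible; $2649 goes to coinsurance; 20% of $2649 = $529.80. Member pays $830.80; OOP now $980.80.
Claim 3 ($10834): 20% coinsurance on $10834 = $2166.80. Adding that to $980.80 gives $3147.60, past the $2325 cap; member pays only $2325 − $980.80 = $1344.20.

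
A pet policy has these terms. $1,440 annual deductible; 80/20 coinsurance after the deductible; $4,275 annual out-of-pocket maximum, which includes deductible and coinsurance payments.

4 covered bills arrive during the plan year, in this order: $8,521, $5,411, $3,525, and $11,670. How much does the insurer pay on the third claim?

Bill 1, $8,521: $1,440 to deductible, leaving $7,081; owner's 20% is $1,416.20. Owner pays $2,856.20; OOP now $2,856.20. Insurer: $8,521 − $2,856.20 = $5,664.80.
Bill 2, $5,411: 20% coinsurance on $5,411 = $1,082.20. Cost to owner: $1,082.20. OOP to date $3,938.40. Plan pays $5,411 − $1,082.20 = $4,328.80.
Bill 3, $3,525: deductible met; 20% of $3,525 = $705. That would push OOP to $4,643.40, over the $4,275 cap, so owner pays $4,275 − $3,938.40 = $336.60. Plan pays $3,525 − $336.60 = $3,188.40.

$3,188.40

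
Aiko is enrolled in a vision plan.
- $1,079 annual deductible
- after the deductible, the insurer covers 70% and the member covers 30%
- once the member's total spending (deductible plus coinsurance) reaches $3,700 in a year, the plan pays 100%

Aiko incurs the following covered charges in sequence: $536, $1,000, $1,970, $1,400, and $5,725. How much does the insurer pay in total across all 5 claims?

$6,931

Claim 1 — $536: all of it applies to the deductible. Member owes $536 (running OOP $536). Plan pays $536 − $536 = $0.
Claim 2 — $1,000: $543 to deductible, leaving $457; coinsurance $457 × 30% = $137.10. Member owes $680.10 (running OOP $1,216.10). Plan pays $1,000 − $680.10 = $319.90.
Claim 3 — $1,970: deductible met; 30% of $1,970 = $591. Member owes $591 (running OOP $1,807.10). Insurer: $1,970 − $591 = $1,379.
Claim 4 — $1,400: deductible already satisfied, so member's share is 30% × $1,400 = $420. Member pays $420; OOP now $2,227.10. Plan pays $1,400 − $420 = $980.
Claim 5 — $5,725: deductible met; 30% of $5,725 = $1,717.50. That would push OOP to $3,944.60, over the $3,700 cap, so member pays $3,700 − $2,227.10 = $1,472.90. Plan pays $5,725 − $1,472.90 = $4,252.10.
Insurer total: $0 + $319.90 + $1,379 + $980 + $4,252.10 = $6,931.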